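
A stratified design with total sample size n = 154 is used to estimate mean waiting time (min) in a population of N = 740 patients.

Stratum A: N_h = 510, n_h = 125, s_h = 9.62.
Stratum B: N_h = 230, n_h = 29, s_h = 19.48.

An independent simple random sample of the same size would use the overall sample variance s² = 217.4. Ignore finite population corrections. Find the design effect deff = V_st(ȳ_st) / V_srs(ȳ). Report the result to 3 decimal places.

deff ≈ 1.145

V̂(ȳ_st) = Σ W_h² s_h²/n_h, with W_h = N_h/N and N = 740:
  stratum A: (510/740)²·9.62²/125 = 0.351655
  stratum B: (230/740)²·19.48²/29 = 1.26407
V_st = 1.61573
V_srs = s²/n = 217.4/154 = 1.41169
deff = V_st / V_srs = 1.61573/1.41169 = 1.1445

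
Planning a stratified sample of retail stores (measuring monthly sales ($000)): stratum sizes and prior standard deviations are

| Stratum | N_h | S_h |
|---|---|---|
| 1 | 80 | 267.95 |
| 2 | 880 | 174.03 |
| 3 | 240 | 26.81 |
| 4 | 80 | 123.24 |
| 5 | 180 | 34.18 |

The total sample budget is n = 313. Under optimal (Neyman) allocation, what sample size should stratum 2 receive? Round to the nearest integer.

243

Neyman allocation: n_h = n · N_h S_h / Σ N_i S_i, with n = 313.
  stratum 1: N_h·S_h = 80·267.95 = 21436.00
  stratum 2: N_h·S_h = 880·174.03 = 153146.40
  stratum 3: N_h·S_h = 240·26.81 = 6434.40
  stratum 4: N_h·S_h = 80·123.24 = 9859.20
  stratum 5: N_h·S_h = 180·34.18 = 6152.40
Σ N_h S_h = 197028.40
n for stratum 2 = 313·153146.40/197028.40 = 243.289 → 243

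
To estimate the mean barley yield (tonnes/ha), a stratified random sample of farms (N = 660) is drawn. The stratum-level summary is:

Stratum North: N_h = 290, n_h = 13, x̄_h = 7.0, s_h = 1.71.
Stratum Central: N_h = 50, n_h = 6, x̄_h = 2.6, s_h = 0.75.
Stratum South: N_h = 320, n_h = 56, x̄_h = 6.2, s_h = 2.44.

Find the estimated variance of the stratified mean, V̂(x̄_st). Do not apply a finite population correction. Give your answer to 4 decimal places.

V̂(x̄_st) = Σ W_h² s_h²/n_h, with W_h = N_h/N and N = 660:
  stratum North: (290/660)²·1.71²/13 = 0.0434267
  stratum Central: (50/660)²·0.75²/6 = 0.000538051
  stratum South: (320/660)²·2.44²/56 = 0.0249922
V̂(x̄_st) = 0.0689569

V̂(x̄_st) ≈ 0.0690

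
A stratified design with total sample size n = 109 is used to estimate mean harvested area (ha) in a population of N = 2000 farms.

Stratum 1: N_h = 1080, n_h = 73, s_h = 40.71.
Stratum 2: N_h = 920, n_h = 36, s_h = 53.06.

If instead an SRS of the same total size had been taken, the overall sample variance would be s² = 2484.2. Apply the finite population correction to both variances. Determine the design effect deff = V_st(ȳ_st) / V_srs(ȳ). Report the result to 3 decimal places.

deff ≈ 1.024

V̂(ȳ_st) = Σ W_h² (1 − n_h/N_h) s_h²/n_h, with W_h = N_h/N and N = 2000:
  stratum 1: (1080/2000)²·(1 − 73/1080)·40.71²/73 = 6.17266
  stratum 2: (920/2000)²·(1 − 36/920)·53.06²/36 = 15.9005
V_st = 22.0732
V_srs = (1 − 109/2000)·2484.2/109 = 21.5487
deff = V_st / V_srs = 22.0732/21.5487 = 1.0243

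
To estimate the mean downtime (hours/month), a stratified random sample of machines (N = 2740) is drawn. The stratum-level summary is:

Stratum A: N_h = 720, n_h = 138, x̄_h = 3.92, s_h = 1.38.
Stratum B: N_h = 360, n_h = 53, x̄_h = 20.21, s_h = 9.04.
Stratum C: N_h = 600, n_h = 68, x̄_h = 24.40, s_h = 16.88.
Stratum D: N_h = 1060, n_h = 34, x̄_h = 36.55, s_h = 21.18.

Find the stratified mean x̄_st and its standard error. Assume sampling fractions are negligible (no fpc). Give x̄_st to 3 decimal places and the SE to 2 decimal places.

x̄_st ≈ 23.168, SE ≈ 1.48

x̄_st = Σ W_h x̄_h = (720·3.92 + 360·20.21 + 600·24.40 + 1060·36.55)/2740 = 23.16825
V̂(x̄_st) = Σ W_h² s_h²/n_h, with W_h = N_h/N and N = 2740:
  stratum A: (720/2740)²·1.38²/138 = 0.00095289
  stratum B: (360/2740)²·9.04²/53 = 0.0266174
  stratum C: (600/2740)²·16.88²/68 = 0.200927
  stratum D: (1060/2740)²·21.18²/34 = 1.97462
V̂(x̄_st) = 2.20312
SE(x̄_st) = √2.20312 = 1.48429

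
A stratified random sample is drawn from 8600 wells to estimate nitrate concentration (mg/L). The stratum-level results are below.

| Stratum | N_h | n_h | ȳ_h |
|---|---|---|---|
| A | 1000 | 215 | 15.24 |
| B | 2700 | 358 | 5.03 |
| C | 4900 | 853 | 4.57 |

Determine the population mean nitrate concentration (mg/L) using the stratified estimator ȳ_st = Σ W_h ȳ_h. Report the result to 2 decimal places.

ȳ_st ≈ 5.96

N = Σ N_h = 8600. Stratum weights W_h = N_h/N.
ȳ_st = (1000·15.24 + 2700·5.03 + 4900·4.57) / 8600 = 5.9551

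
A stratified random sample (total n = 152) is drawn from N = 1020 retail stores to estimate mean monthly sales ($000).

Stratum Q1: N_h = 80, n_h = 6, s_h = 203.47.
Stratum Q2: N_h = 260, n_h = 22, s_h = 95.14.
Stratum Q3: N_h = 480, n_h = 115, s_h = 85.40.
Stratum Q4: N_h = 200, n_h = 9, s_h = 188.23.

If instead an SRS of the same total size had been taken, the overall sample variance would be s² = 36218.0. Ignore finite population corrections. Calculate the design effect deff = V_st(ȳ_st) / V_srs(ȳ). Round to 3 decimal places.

deff ≈ 0.984

V̂(ȳ_st) = Σ W_h² s_h²/n_h, with W_h = N_h/N and N = 1020:
  stratum Q1: (80/1020)²·203.47²/6 = 42.4453
  stratum Q2: (260/1020)²·95.14²/22 = 26.7331
  stratum Q3: (480/1020)²·85.40²/115 = 14.0443
  stratum Q4: (200/1020)²·188.23²/9 = 151.354
V_st = 234.577
V_srs = s²/n = 36218.0/152 = 238.276
deff = V_st / V_srs = 234.577/238.276 = 0.9845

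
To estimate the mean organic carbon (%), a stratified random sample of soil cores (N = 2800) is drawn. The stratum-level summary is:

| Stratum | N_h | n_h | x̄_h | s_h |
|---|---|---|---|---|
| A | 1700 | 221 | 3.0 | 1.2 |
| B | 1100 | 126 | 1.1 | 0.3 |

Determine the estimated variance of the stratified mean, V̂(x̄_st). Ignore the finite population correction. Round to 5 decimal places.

V̂(x̄_st) ≈ 0.00251

V̂(x̄_st) = Σ W_h² s_h²/n_h, with W_h = N_h/N and N = 2800:
  stratum A: (1700/2800)²·1.2²/221 = 0.00240188
  stratum B: (1100/2800)²·0.3²/126 = 0.000110241
V̂(x̄_st) = 0.00251212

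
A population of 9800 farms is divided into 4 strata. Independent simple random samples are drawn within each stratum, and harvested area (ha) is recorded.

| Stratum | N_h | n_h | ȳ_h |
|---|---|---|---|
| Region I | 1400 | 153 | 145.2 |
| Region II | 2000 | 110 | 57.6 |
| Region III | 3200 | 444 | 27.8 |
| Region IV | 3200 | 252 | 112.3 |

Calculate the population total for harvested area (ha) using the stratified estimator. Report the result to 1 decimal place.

τ̂_st = Σ N_h ȳ_h = 1400·145.2 + 2000·57.6 + 3200·27.8 + 3200·112.3 = 766800.0

τ̂_st ≈ 766800.0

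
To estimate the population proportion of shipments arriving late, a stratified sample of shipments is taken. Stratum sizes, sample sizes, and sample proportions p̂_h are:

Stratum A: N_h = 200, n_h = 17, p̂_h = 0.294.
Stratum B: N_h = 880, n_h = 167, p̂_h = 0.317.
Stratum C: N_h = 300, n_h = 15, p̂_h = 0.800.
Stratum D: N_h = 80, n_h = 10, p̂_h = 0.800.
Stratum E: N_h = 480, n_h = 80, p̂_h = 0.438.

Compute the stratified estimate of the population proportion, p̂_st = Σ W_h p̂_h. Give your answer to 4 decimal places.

p̂_st ≈ 0.4392

N = 1940; stratum weights W_h = N_h/N.
p̂_st = Σ W_h p̂_h = (200·0.294 + 880·0.317 + 300·0.800 + 80·0.800 + 480·0.438)/1940 = 0.43918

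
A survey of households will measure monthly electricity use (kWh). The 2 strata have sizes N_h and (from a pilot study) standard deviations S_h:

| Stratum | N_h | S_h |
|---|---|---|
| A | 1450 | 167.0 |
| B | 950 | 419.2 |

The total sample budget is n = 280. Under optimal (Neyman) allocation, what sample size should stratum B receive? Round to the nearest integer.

Neyman allocation: n_h = n · N_h S_h / Σ N_i S_i, with n = 280.
  stratum A: N_h·S_h = 1450·167.0 = 242150.00
  stratum B: N_h·S_h = 950·419.2 = 398240.00
Σ N_h S_h = 640390.00
n for stratum B = 280·398240.00/640390.00 = 174.124 → 174

174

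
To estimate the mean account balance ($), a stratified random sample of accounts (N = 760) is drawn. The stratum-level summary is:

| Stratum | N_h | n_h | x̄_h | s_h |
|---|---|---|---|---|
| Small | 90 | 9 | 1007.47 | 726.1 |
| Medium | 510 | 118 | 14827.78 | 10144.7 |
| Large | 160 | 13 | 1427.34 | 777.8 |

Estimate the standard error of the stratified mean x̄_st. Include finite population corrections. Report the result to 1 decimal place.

SE(x̄_st) ≈ 551.8

V̂(x̄_st) = Σ W_h² (1 − n_h/N_h) s_h²/n_h, with W_h = N_h/N and N = 760:
  stratum Small: (90/760)²·(1 − 9/90)·726.1²/9 = 739.351
  stratum Medium: (510/760)²·(1 − 118/510)·10144.7²/118 = 301874
  stratum Large: (160/760)²·(1 − 13/160)·777.8²/13 = 1894.97
V̂(x̄_st) = 304508
SE(x̄_st) = √304508 = 551.823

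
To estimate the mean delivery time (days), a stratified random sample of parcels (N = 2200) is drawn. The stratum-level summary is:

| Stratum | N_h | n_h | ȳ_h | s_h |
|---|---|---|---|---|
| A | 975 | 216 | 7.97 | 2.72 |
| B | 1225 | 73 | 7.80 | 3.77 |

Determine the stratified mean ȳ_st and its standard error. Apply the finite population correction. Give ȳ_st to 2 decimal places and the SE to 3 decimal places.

ȳ_st = Σ W_h ȳ_h = (975·7.97 + 1225·7.80)/2200 = 7.87534
V̂(ȳ_st) = Σ W_h² (1 − n_h/N_h) s_h²/n_h, with W_h = N_h/N and N = 2200:
  stratum A: (975/2200)²·(1 − 216/975)·2.72²/216 = 0.00523703
  stratum B: (1225/2200)²·(1 − 73/1225)·3.77²/73 = 0.0567679
V̂(ȳ_st) = 0.062005
SE(ȳ_st) = √0.062005 = 0.249008

ȳ_st ≈ 7.88, SE ≈ 0.249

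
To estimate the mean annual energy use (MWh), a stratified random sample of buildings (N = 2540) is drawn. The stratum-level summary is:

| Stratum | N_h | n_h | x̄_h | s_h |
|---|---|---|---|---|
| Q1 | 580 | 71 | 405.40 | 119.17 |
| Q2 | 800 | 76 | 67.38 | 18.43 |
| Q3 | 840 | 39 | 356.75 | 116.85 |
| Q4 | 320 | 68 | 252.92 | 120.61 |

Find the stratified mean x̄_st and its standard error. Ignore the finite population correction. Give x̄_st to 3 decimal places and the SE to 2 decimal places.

x̄_st ≈ 263.638, SE ≈ 7.25

x̄_st = Σ W_h x̄_h = (580·405.40 + 800·67.38 + 840·356.75 + 320·252.92)/2540 = 263.63795
V̂(x̄_st) = Σ W_h² s_h²/n_h, with W_h = N_h/N and N = 2540:
  stratum Q1: (580/2540)²·119.17²/71 = 10.4295
  stratum Q2: (800/2540)²·18.43²/76 = 0.443353
  stratum Q3: (840/2540)²·116.85²/39 = 38.2899
  stratum Q4: (320/2540)²·120.61²/68 = 3.39539
V̂(x̄_st) = 52.5581
SE(x̄_st) = √52.5581 = 7.2497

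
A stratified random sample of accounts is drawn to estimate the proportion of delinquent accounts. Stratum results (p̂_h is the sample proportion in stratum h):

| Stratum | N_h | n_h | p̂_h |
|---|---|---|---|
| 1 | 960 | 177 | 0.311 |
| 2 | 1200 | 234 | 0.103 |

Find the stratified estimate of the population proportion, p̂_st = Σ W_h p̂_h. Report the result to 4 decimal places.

N = 2160; stratum weights W_h = N_h/N.
p̂_st = Σ W_h p̂_h = (960·0.311 + 1200·0.103)/2160 = 0.19544

p̂_st ≈ 0.1954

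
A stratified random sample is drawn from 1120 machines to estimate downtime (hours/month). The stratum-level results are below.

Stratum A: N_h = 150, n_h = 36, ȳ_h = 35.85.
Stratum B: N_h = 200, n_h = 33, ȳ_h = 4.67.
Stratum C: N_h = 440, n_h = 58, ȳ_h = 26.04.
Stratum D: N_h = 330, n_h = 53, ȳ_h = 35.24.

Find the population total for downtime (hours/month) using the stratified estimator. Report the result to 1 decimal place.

τ̂_st = Σ N_h ȳ_h = 150·35.85 + 200·4.67 + 440·26.04 + 330·35.24 = 29398.3

τ̂_st ≈ 29398.3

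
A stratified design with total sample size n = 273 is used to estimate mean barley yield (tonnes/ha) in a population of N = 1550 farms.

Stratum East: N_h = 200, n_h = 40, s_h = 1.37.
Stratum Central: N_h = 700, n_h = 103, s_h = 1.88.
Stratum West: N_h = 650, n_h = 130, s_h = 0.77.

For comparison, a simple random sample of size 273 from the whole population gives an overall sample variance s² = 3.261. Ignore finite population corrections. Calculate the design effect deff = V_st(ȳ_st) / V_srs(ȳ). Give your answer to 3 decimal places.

deff ≈ 0.718

V̂(ȳ_st) = Σ W_h² s_h²/n_h, with W_h = N_h/N and N = 1550:
  stratum East: (200/1550)²·1.37²/40 = 0.000781228
  stratum Central: (700/1550)²·1.88²/103 = 0.0069986
  stratum West: (650/1550)²·0.77²/130 = 0.00080205
V_st = 0.00858188
V_srs = s²/n = 3.261/273 = 0.0119451
deff = V_st / V_srs = 0.00858188/0.0119451 = 0.7184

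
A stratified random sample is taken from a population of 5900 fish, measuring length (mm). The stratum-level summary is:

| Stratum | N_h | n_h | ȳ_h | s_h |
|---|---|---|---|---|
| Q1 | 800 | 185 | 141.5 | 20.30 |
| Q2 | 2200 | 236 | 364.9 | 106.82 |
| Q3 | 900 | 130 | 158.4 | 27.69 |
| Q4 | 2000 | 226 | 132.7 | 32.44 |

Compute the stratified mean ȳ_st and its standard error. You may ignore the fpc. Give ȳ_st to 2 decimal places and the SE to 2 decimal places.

ȳ_st ≈ 224.40, SE ≈ 2.73

ȳ_st = Σ W_h ȳ_h = (800·141.5 + 2200·364.9 + 900·158.4 + 2000·132.7)/5900 = 224.39661
V̂(ȳ_st) = Σ W_h² s_h²/n_h, with W_h = N_h/N and N = 5900:
  stratum Q1: (800/5900)²·20.30²/185 = 0.040954
  stratum Q2: (2200/5900)²·106.82²/236 = 6.72256
  stratum Q3: (900/5900)²·27.69²/130 = 0.137241
  stratum Q4: (2000/5900)²·32.44²/226 = 0.535068
V̂(ȳ_st) = 7.43582
SE(ȳ_st) = √7.43582 = 2.72687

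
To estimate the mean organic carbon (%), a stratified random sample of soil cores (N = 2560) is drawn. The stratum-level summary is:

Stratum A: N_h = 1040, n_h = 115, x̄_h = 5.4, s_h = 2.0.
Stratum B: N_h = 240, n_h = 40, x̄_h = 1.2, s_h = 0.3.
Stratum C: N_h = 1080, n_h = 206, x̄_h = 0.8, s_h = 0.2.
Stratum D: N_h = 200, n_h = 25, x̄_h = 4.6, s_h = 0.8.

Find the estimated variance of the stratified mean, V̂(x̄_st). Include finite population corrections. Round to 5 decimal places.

V̂(x̄_st) = Σ W_h² (1 − n_h/N_h) s_h²/n_h, with W_h = N_h/N and N = 2560:
  stratum A: (1040/2560)²·(1 − 115/1040)·2.0²/115 = 0.00510572
  stratum B: (240/2560)²·(1 − 40/240)·0.3²/40 = 1.64795e-05
  stratum C: (1080/2560)²·(1 − 206/1080)·0.2²/206 = 2.79671e-05
  stratum D: (200/2560)²·(1 − 25/200)·0.8²/25 = 0.000136719
V̂(x̄_st) = 0.00528689

V̂(x̄_st) ≈ 0.00529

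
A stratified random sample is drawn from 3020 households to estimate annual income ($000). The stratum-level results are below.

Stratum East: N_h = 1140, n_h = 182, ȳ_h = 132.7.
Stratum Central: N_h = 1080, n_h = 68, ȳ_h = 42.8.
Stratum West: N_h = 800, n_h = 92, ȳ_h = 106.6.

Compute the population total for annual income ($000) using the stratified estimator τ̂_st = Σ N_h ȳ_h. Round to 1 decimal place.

τ̂_st ≈ 282782.0

τ̂_st = Σ N_h ȳ_h = 1140·132.7 + 1080·42.8 + 800·106.6 = 282782.0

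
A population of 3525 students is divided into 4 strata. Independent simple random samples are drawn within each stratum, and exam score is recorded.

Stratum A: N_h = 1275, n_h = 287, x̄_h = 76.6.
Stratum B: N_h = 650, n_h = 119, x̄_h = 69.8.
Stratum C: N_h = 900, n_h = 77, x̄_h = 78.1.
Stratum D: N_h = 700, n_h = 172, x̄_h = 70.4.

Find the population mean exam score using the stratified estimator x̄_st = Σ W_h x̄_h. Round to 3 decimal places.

x̄_st ≈ 74.498

N = Σ N_h = 3525. Stratum weights W_h = N_h/N.
x̄_st = (1275·76.6 + 650·69.8 + 900·78.1 + 700·70.4) / 3525 = 74.49787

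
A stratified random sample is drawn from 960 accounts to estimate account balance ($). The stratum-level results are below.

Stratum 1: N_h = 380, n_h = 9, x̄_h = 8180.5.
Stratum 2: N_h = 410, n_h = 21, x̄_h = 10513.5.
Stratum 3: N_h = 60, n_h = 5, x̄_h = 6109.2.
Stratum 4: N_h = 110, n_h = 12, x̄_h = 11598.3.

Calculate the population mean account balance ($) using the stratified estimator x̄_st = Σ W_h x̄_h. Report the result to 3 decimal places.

x̄_st ≈ 9439.052

N = Σ N_h = 960. Stratum weights W_h = N_h/N.
x̄_st = (380·8180.5 + 410·10513.5 + 60·6109.2 + 110·11598.3) / 960 = 9439.05208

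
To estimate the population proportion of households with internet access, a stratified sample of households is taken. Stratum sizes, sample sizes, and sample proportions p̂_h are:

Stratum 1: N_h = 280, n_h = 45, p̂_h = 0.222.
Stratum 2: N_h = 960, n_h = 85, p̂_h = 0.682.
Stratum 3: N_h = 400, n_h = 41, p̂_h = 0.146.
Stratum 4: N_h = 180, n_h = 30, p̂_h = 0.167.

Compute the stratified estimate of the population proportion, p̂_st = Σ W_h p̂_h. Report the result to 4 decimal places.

p̂_st ≈ 0.4425

N = 1820; stratum weights W_h = N_h/N.
p̂_st = Σ W_h p̂_h = (280·0.222 + 960·0.682 + 400·0.146 + 180·0.167)/1820 = 0.44249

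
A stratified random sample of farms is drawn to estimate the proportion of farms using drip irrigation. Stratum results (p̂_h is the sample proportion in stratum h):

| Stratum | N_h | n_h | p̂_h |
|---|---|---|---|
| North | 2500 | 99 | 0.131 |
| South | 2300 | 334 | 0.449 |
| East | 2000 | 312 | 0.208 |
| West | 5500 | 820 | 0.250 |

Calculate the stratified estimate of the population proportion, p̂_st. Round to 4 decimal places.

N = 12300; stratum weights W_h = N_h/N.
p̂_st = Σ W_h p̂_h = (2500·0.131 + 2300·0.449 + 2000·0.208 + 5500·0.250)/12300 = 0.25620

p̂_st ≈ 0.2562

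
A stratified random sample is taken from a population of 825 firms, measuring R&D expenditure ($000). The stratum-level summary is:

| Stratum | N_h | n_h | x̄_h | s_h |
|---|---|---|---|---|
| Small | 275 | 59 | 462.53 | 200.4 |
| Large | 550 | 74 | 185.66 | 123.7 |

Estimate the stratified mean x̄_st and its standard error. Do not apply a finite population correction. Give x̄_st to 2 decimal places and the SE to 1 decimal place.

x̄_st ≈ 277.95, SE ≈ 12.9

x̄_st = Σ W_h x̄_h = (275·462.53 + 550·185.66)/825 = 277.95000
V̂(x̄_st) = Σ W_h² s_h²/n_h, with W_h = N_h/N and N = 825:
  stratum Small: (275/825)²·200.4²/59 = 75.6312
  stratum Large: (550/825)²·123.7²/74 = 91.902
V̂(x̄_st) = 167.533
SE(x̄_st) = √167.533 = 12.9435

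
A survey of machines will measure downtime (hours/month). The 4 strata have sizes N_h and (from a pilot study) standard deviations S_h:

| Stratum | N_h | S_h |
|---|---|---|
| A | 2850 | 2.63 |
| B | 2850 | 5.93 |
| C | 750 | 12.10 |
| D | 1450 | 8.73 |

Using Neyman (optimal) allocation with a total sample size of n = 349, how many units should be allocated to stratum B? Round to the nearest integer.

128

Neyman allocation: n_h = n · N_h S_h / Σ N_i S_i, with n = 349.
  stratum A: N_h·S_h = 2850·2.63 = 7495.50
  stratum B: N_h·S_h = 2850·5.93 = 16900.50
  stratum C: N_h·S_h = 750·12.10 = 9075.00
  stratum D: N_h·S_h = 1450·8.73 = 12658.50
Σ N_h S_h = 46129.50
n for stratum B = 349·16900.50/46129.50 = 127.863 → 128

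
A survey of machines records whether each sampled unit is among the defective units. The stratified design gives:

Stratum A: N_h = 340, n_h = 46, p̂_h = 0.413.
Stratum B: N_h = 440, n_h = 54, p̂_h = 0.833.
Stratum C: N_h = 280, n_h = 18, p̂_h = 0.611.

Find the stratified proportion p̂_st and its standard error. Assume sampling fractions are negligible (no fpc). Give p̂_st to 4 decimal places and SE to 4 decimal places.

N = 1060; stratum weights W_h = N_h/N.
p̂_st = Σ W_h p̂_h = (340·0.413 + 440·0.833 + 280·0.611)/1060 = 0.63964
V̂(p̂_st) = Σ W_h² p̂_h(1−p̂_h)/(n_h−1):
  stratum A: (340/1060)²·0.413·0.587/45 = 0.00055427
  stratum B: (440/1060)²·0.833·0.167/53 = 0.000452251
  stratum C: (280/1060)²·0.611·0.389/17 = 0.000975543
V̂(p̂_st) = 0.00198206; SE = √V̂ = 0.0445204

p̂_st ≈ 0.6396, SE ≈ 0.0445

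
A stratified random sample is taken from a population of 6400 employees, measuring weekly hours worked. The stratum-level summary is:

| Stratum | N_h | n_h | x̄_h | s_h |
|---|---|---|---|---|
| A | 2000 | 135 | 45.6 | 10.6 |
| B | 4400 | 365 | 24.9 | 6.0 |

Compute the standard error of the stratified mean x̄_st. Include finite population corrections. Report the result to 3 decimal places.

SE(x̄_st) ≈ 0.344

V̂(x̄_st) = Σ W_h² (1 − n_h/N_h) s_h²/n_h, with W_h = N_h/N and N = 6400:
  stratum A: (2000/6400)²·(1 − 135/2000)·10.6²/135 = 0.0757926
  stratum B: (4400/6400)²·(1 − 365/4400)·6.0²/365 = 0.042751
V̂(x̄_st) = 0.118544
SE(x̄_st) = √0.118544 = 0.344302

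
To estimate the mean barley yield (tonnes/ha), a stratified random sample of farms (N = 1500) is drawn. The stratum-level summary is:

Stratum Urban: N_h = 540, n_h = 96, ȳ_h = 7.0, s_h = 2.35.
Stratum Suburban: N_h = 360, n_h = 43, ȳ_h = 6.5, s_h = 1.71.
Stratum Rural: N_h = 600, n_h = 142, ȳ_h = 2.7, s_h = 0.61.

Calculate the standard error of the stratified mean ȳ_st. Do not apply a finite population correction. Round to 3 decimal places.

SE(ȳ_st) ≈ 0.109

V̂(ȳ_st) = Σ W_h² s_h²/n_h, with W_h = N_h/N and N = 1500:
  stratum Urban: (540/1500)²·2.35²/96 = 0.00745538
  stratum Suburban: (360/1500)²·1.71²/43 = 0.00391693
  stratum Rural: (600/1500)²·0.61²/142 = 0.000419268
V̂(ȳ_st) = 0.0117916
SE(ȳ_st) = √0.0117916 = 0.108589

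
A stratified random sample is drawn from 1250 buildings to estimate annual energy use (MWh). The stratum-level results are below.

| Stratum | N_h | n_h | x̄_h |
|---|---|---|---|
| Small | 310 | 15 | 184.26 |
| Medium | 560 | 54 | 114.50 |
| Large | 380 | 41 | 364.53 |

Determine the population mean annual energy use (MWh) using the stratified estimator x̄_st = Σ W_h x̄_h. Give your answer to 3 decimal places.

N = Σ N_h = 1250. Stratum weights W_h = N_h/N.
x̄_st = (310·184.26 + 560·114.50 + 380·364.53) / 1250 = 207.80960

x̄_st ≈ 207.810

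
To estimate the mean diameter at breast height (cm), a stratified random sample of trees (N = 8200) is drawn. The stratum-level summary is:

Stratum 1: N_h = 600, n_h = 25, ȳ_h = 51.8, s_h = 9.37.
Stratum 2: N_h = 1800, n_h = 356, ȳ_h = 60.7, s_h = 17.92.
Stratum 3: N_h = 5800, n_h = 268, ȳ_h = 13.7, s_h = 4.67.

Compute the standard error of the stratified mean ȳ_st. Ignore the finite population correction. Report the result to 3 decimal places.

V̂(ȳ_st) = Σ W_h² s_h²/n_h, with W_h = N_h/N and N = 8200:
  stratum 1: (600/8200)²·9.37²/25 = 0.0188024
  stratum 2: (1800/8200)²·17.92²/356 = 0.0434654
  stratum 3: (5800/8200)²·4.67²/268 = 0.0407125
V̂(ȳ_st) = 0.10298
SE(ȳ_st) = √0.10298 = 0.320905

SE(ȳ_st) ≈ 0.321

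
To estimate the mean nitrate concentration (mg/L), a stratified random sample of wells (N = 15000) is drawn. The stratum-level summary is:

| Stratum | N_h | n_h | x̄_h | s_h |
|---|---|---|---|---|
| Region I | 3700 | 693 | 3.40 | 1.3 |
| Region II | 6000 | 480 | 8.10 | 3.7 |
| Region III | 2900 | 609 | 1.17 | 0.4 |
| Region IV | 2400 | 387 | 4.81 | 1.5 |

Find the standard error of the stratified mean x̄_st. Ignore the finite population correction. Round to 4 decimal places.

V̂(x̄_st) = Σ W_h² s_h²/n_h, with W_h = N_h/N and N = 15000:
  stratum Region I: (3700/15000)²·1.3²/693 = 0.00014838
  stratum Region II: (6000/15000)²·3.7²/480 = 0.00456333
  stratum Region III: (2900/15000)²·0.4²/609 = 9.82011e-06
  stratum Region IV: (2400/15000)²·1.5²/387 = 0.000148837
V̂(x̄_st) = 0.00487037
SE(x̄_st) = √0.00487037 = 0.069788

SE(x̄_st) ≈ 0.0698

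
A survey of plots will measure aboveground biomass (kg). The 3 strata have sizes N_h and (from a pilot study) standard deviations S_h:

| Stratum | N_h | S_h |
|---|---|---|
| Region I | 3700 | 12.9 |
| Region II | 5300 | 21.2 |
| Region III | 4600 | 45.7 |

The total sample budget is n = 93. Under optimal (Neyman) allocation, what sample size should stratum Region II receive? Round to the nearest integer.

Neyman allocation: n_h = n · N_h S_h / Σ N_i S_i, with n = 93.
  stratum Region I: N_h·S_h = 3700·12.9 = 47730.00
  stratum Region II: N_h·S_h = 5300·21.2 = 112360.00
  stratum Region III: N_h·S_h = 4600·45.7 = 210220.00
Σ N_h S_h = 370310.00
n for stratum Region II = 93·112360.00/370310.00 = 28.218 → 28

28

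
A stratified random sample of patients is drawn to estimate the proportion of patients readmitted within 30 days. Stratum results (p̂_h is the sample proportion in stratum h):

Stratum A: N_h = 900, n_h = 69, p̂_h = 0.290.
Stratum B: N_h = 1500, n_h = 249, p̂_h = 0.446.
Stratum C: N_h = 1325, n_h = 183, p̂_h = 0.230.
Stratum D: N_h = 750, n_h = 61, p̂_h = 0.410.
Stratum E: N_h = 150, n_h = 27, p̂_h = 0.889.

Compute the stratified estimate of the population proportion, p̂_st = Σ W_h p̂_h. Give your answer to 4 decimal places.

N = 4625; stratum weights W_h = N_h/N.
p̂_st = Σ W_h p̂_h = (900·0.290 + 1500·0.446 + 1325·0.230 + 750·0.410 + 150·0.889)/4625 = 0.36229

p̂_st ≈ 0.3623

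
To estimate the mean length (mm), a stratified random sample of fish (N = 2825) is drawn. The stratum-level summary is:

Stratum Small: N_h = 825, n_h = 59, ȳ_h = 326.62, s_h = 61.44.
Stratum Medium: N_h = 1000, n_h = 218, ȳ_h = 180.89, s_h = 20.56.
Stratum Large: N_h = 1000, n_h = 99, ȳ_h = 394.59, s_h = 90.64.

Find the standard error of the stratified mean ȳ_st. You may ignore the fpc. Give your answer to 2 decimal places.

V̂(ȳ_st) = Σ W_h² s_h²/n_h, with W_h = N_h/N and N = 2825:
  stratum Small: (825/2825)²·61.44²/59 = 5.45659
  stratum Medium: (1000/2825)²·20.56²/218 = 0.24297
  stratum Large: (1000/2825)²·90.64²/99 = 10.3984
V̂(ȳ_st) = 16.098
SE(ȳ_st) = √16.098 = 4.01223

SE(ȳ_st) ≈ 4.01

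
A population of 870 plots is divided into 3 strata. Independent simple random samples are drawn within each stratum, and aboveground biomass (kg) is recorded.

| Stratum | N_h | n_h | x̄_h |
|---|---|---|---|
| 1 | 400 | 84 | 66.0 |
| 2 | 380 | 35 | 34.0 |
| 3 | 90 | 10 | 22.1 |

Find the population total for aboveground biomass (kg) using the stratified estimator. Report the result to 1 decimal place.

τ̂_st = Σ N_h x̄_h = 400·66.0 + 380·34.0 + 90·22.1 = 41309.0

τ̂_st ≈ 41309.0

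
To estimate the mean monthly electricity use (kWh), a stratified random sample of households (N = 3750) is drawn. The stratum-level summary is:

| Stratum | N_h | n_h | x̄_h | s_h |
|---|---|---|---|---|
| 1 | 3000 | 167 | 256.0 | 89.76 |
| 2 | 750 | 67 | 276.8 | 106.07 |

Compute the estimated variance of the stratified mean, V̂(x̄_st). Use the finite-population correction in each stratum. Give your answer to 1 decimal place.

V̂(x̄_st) ≈ 35.3

V̂(x̄_st) = Σ W_h² (1 − n_h/N_h) s_h²/n_h, with W_h = N_h/N and N = 3750:
  stratum 1: (3000/3750)²·(1 − 167/3000)·89.76²/167 = 29.1578
  stratum 2: (750/3750)²·(1 − 67/750)·106.07²/67 = 6.11688
V̂(x̄_st) = 35.2747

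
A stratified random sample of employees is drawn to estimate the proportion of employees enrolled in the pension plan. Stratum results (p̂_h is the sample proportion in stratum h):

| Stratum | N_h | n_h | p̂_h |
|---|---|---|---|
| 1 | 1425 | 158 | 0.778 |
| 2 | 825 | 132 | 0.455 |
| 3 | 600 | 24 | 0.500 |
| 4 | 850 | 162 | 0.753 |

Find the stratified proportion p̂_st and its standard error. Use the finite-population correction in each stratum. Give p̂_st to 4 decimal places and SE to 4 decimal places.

p̂_st ≈ 0.6552, SE ≈ 0.0234

N = 3700; stratum weights W_h = N_h/N.
p̂_st = Σ W_h p̂_h = (1425·0.778 + 825·0.455 + 600·0.500 + 850·0.753)/3700 = 0.65516
V̂(p̂_st) = Σ W_h² (1 − n_h/N_h) p̂_h(1−p̂_h)/(n_h−1):
  stratum 1: (1425/3700)²·(1 − 158/1425)·0.778·0.222/157 = 0.000145084
  stratum 2: (825/3700)²·(1 − 132/825)·0.455·0.545/131 = 7.90534e-05
  stratum 3: (600/3700)²·(1 − 24/600)·0.500·0.500/23 = 0.000274399
  stratum 4: (850/3700)²·(1 − 162/850)·0.753·0.247/161 = 4.9348e-05
V̂(p̂_st) = 0.000547885; SE = √V̂ = 0.0234069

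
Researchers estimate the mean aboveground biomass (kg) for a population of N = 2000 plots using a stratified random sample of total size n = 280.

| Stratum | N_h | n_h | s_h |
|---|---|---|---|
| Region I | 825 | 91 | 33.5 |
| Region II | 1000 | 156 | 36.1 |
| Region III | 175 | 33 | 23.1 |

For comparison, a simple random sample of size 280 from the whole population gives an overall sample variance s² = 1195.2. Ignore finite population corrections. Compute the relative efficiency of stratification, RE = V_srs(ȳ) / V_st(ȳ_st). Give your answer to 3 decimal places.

RE ≈ 0.990

V̂(ȳ_st) = Σ W_h² s_h²/n_h, with W_h = N_h/N and N = 2000:
  stratum Region I: (825/2000)²·33.5²/91 = 2.09844
  stratum Region II: (1000/2000)²·36.1²/156 = 2.08848
  stratum Region III: (175/2000)²·23.1²/33 = 0.123802
V_st = 4.31072
V_srs = s²/n = 1195.2/280 = 4.26857
Relative efficiency = V_srs / V_st = 4.26857/4.31072 = 0.9902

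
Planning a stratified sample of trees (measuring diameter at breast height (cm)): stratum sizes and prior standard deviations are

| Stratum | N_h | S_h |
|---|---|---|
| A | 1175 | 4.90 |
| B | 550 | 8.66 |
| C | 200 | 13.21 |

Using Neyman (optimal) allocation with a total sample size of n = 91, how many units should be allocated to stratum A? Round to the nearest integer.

Neyman allocation: n_h = n · N_h S_h / Σ N_i S_i, with n = 91.
  stratum A: N_h·S_h = 1175·4.90 = 5757.50
  stratum B: N_h·S_h = 550·8.66 = 4763.00
  stratum C: N_h·S_h = 200·13.21 = 2642.00
Σ N_h S_h = 13162.50
n for stratum A = 91·5757.50/13162.50 = 39.805 → 40

40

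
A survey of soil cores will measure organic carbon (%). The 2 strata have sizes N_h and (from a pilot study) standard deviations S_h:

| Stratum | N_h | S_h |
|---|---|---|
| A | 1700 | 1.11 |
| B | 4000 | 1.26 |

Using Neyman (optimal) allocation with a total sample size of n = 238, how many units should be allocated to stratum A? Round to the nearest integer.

65

Neyman allocation: n_h = n · N_h S_h / Σ N_i S_i, with n = 238.
  stratum A: N_h·S_h = 1700·1.11 = 1887.00
  stratum B: N_h·S_h = 4000·1.26 = 5040.00
Σ N_h S_h = 6927.00
n for stratum A = 238·1887.00/6927.00 = 64.834 → 65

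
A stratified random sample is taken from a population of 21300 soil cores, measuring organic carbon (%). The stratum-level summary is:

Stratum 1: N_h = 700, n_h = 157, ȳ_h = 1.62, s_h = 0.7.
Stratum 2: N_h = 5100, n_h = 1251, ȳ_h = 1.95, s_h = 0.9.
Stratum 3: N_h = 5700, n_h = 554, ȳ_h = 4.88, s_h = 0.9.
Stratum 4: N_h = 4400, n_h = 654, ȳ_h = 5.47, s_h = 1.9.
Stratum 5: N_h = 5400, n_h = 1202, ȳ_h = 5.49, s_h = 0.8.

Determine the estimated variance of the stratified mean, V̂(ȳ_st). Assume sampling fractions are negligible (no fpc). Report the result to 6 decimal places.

V̂(ȳ_st) = Σ W_h² s_h²/n_h, with W_h = N_h/N and N = 21300:
  stratum 1: (700/21300)²·0.7²/157 = 3.3708e-06
  stratum 2: (5100/21300)²·0.9²/1251 = 3.71201e-05
  stratum 3: (5700/21300)²·0.9²/554 = 0.000104705
  stratum 4: (4400/21300)²·1.9²/654 = 0.000235546
  stratum 5: (5400/21300)²·0.8²/1202 = 3.42219e-05
V̂(ȳ_st) = 0.000414963

V̂(ȳ_st) ≈ 0.000415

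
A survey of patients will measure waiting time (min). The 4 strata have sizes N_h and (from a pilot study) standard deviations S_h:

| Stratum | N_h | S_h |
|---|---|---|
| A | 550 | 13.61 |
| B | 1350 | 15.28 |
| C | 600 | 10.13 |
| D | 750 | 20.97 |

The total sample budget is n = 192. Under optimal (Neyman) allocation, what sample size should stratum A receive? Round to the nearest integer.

Neyman allocation: n_h = n · N_h S_h / Σ N_i S_i, with n = 192.
  stratum A: N_h·S_h = 550·13.61 = 7485.50
  stratum B: N_h·S_h = 1350·15.28 = 20628.00
  stratum C: N_h·S_h = 600·10.13 = 6078.00
  stratum D: N_h·S_h = 750·20.97 = 15727.50
Σ N_h S_h = 49919.00
n for stratum A = 192·7485.50/49919.00 = 28.791 → 29

29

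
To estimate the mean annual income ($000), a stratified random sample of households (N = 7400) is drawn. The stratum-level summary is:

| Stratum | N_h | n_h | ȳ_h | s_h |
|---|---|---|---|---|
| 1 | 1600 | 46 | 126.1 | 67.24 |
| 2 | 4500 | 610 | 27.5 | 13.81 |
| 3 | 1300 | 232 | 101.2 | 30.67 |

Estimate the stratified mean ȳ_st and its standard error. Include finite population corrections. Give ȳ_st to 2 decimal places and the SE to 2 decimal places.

ȳ_st ≈ 61.77, SE ≈ 2.16

ȳ_st = Σ W_h ȳ_h = (1600·126.1 + 4500·27.5 + 1300·101.2)/7400 = 61.76622
V̂(ȳ_st) = Σ W_h² (1 − n_h/N_h) s_h²/n_h, with W_h = N_h/N and N = 7400:
  stratum 1: (1600/7400)²·(1 − 46/1600)·67.24²/46 = 4.46278
  stratum 2: (4500/7400)²·(1 − 610/4500)·13.81²/610 = 0.0999439
  stratum 3: (1300/7400)²·(1 − 232/1300)·30.67²/232 = 0.102799
V̂(ȳ_st) = 4.66552
SE(ȳ_st) = √4.66552 = 2.15998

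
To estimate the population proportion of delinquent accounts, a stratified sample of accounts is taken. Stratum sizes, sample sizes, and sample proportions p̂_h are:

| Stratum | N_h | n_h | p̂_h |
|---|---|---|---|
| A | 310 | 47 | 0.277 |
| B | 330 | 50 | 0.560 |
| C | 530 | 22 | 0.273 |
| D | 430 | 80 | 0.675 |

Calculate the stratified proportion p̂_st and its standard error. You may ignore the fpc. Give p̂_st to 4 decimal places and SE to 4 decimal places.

N = 1600; stratum weights W_h = N_h/N.
p̂_st = Σ W_h p̂_h = (310·0.277 + 330·0.560 + 530·0.273 + 430·0.675)/1600 = 0.44101
V̂(p̂_st) = Σ W_h² p̂_h(1−p̂_h)/(n_h−1):
  stratum A: (310/1600)²·0.277·0.723/46 = 0.000163434
  stratum B: (330/1600)²·0.560·0.440/49 = 0.000213911
  stratum C: (530/1600)²·0.273·0.727/21 = 0.00103703
  stratum D: (430/1600)²·0.675·0.325/79 = 0.000200566
V̂(p̂_st) = 0.00161494; SE = √V̂ = 0.0401863

p̂_st ≈ 0.4410, SE ≈ 0.0402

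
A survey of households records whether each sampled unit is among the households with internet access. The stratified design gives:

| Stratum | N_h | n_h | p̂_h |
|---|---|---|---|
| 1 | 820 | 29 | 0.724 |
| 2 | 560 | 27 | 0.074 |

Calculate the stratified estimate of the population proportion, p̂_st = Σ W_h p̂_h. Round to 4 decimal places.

N = 1380; stratum weights W_h = N_h/N.
p̂_st = Σ W_h p̂_h = (820·0.724 + 560·0.074)/1380 = 0.46023

p̂_st ≈ 0.4602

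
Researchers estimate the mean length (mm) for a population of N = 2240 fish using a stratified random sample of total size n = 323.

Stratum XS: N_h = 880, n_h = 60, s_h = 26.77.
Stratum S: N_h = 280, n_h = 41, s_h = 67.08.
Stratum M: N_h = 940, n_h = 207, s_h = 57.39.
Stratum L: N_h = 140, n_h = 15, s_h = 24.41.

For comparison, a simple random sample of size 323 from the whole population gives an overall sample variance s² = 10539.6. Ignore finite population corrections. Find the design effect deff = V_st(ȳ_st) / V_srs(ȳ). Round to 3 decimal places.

V̂(ȳ_st) = Σ W_h² s_h²/n_h, with W_h = N_h/N and N = 2240:
  stratum XS: (880/2240)²·26.77²/60 = 1.84338
  stratum S: (280/2240)²·67.08²/41 = 1.71483
  stratum M: (940/2240)²·57.39²/207 = 2.80196
  stratum L: (140/2240)²·24.41²/15 = 0.155169
V_st = 6.51534
V_srs = s²/n = 10539.6/323 = 32.6303
deff = V_st / V_srs = 6.51534/32.6303 = 0.1997

deff ≈ 0.200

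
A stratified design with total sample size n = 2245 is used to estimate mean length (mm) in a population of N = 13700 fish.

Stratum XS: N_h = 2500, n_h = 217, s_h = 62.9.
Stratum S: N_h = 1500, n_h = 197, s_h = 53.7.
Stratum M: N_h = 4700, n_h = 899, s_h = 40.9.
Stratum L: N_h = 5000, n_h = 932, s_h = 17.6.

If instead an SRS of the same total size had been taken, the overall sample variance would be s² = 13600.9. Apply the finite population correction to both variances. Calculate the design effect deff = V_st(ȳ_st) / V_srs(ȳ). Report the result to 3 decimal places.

deff ≈ 0.182

V̂(ȳ_st) = Σ W_h² (1 − n_h/N_h) s_h²/n_h, with W_h = N_h/N and N = 13700:
  stratum XS: (2500/13700)²·(1 − 217/2500)·62.9²/217 = 0.55443
  stratum S: (1500/13700)²·(1 − 197/1500)·53.7²/197 = 0.152432
  stratum M: (4700/13700)²·(1 − 899/4700)·40.9²/899 = 0.177109
  stratum L: (5000/13700)²·(1 − 932/5000)·17.6²/932 = 0.036018
V_st = 0.919989
V_srs = (1 − 2245/13700)·13600.9/2245 = 5.06554
deff = V_st / V_srs = 0.919989/5.06554 = 0.1816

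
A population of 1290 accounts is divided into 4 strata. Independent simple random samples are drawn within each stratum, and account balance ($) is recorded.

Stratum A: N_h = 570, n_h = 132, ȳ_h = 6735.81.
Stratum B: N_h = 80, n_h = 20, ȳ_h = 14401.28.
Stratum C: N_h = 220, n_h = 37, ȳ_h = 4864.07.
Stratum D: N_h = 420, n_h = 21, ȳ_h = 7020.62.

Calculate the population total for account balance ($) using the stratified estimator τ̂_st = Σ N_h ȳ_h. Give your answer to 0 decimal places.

τ̂_st ≈ 9010270

τ̂_st = Σ N_h ȳ_h = 570·6735.81 + 80·14401.28 + 220·4864.07 + 420·7020.62 = 9010270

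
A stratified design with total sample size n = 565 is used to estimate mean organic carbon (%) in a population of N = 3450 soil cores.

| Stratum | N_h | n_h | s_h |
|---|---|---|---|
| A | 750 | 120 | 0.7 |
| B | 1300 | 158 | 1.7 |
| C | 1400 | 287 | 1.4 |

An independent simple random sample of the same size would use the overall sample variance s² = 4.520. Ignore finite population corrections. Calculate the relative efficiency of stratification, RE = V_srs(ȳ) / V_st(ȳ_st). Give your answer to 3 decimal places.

RE ≈ 2.044

V̂(ȳ_st) = Σ W_h² s_h²/n_h, with W_h = N_h/N and N = 3450:
  stratum A: (750/3450)²·0.7²/120 = 0.000192974
  stratum B: (1300/3450)²·1.7²/158 = 0.0025971
  stratum C: (1400/3450)²·1.4²/287 = 0.00112458
V_st = 0.00391466
V_srs = s²/n = 4.520/565 = 0.008
Relative efficiency = V_srs / V_st = 0.008/0.00391466 = 2.0436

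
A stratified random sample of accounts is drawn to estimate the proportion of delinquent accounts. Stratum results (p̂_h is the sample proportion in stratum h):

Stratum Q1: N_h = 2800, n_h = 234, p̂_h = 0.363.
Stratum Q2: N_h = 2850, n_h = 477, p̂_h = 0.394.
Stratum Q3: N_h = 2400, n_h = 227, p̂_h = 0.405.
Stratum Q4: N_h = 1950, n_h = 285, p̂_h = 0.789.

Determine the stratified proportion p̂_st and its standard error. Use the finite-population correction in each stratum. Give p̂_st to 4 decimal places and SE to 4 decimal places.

N = 10000; stratum weights W_h = N_h/N.
p̂_st = Σ W_h p̂_h = (2800·0.363 + 2850·0.394 + 2400·0.405 + 1950·0.789)/10000 = 0.46499
V̂(p̂_st) = Σ W_h² (1 − n_h/N_h) p̂_h(1−p̂_h)/(n_h−1):
  stratum Q1: (2800/10000)²·(1 − 234/2800)·0.363·0.637/233 = 7.13025e-05
  stratum Q2: (2850/10000)²·(1 − 477/2850)·0.394·0.606/476 = 3.39238e-05
  stratum Q3: (2400/10000)²·(1 − 227/2400)·0.405·0.595/226 = 5.56076e-05
  stratum Q4: (1950/10000)²·(1 − 285/1950)·0.789·0.211/284 = 1.90322e-05
V̂(p̂_st) = 0.000179866; SE = √V̂ = 0.0134114

p̂_st ≈ 0.4650, SE ≈ 0.0134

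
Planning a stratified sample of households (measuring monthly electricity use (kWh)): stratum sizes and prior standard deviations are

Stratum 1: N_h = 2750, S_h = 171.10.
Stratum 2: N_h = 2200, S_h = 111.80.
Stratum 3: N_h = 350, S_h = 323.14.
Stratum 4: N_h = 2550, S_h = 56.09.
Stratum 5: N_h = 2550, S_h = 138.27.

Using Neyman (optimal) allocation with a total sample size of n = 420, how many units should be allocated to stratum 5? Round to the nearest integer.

112

Neyman allocation: n_h = n · N_h S_h / Σ N_i S_i, with n = 420.
  stratum 1: N_h·S_h = 2750·171.10 = 470525.00
  stratum 2: N_h·S_h = 2200·111.80 = 245960.00
  stratum 3: N_h·S_h = 350·323.14 = 113099.00
  stratum 4: N_h·S_h = 2550·56.09 = 143029.50
  stratum 5: N_h·S_h = 2550·138.27 = 352588.50
Σ N_h S_h = 1325202.00
n for stratum 5 = 420·352588.50/1325202.00 = 111.747 → 112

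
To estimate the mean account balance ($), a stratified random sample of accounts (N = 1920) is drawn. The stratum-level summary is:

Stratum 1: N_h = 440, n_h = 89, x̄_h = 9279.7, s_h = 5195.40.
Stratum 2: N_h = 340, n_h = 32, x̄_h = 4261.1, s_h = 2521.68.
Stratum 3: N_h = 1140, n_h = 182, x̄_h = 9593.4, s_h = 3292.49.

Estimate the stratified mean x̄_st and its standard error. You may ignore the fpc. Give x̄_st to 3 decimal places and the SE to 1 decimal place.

x̄_st = Σ W_h x̄_h = (440·9279.7 + 340·4261.1 + 1140·9593.4)/1920 = 8577.24896
V̂(x̄_st) = Σ W_h² s_h²/n_h, with W_h = N_h/N and N = 1920:
  stratum 1: (440/1920)²·5195.40²/89 = 15927.6
  stratum 2: (340/1920)²·2521.68²/32 = 6231.4
  stratum 3: (1140/1920)²·3292.49²/182 = 20998.3
V̂(x̄_st) = 43157.3
SE(x̄_st) = √43157.3 = 207.743

x̄_st ≈ 8577.249, SE ≈ 207.7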